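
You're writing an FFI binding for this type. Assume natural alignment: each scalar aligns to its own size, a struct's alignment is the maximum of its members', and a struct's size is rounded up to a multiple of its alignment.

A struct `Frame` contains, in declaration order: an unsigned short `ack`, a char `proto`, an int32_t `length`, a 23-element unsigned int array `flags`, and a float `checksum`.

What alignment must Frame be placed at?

4

member alignments: ack=2, proto=1, length=4, flags=4, checksum=4
max = 4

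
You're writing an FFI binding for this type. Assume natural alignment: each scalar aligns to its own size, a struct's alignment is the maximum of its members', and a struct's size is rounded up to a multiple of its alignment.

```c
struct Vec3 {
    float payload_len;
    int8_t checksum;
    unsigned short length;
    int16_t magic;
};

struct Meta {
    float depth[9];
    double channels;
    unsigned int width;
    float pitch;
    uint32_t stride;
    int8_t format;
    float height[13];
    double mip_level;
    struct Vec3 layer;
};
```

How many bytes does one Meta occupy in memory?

Vec3: 0..4  payload_len  (4B, 4-aligned); 4..5  checksum  (1B, 1-aligned); 5..6  -- padding (1B); 6..8  length  (2B, 2-aligned); 8..10  magic  (2B, 2-aligned); 10..12  -- tail padding (2B); sizeof = 12, alignof = 4
0..36  depth  (36B, 4-aligned)
36..40  -- padding (4B)
40..48  channels  (8B, 8-aligned)
48..52  width  (4B, 4-aligned)
52..56  pitch  (4B, 4-aligned)
56..60  stride  (4B, 4-aligned)
60..61  format  (1B, 1-aligned)
61..64  -- padding (3B)
64..116  height  (52B, 4-aligned)
116..120  -- padding (4B)
120..128  mip_level  (8B, 8-aligned)
128..140  layer  (12B, 4-aligned)
140..144  -- tail padding (4B)
sizeof = 144, alignof = 8

144 bytes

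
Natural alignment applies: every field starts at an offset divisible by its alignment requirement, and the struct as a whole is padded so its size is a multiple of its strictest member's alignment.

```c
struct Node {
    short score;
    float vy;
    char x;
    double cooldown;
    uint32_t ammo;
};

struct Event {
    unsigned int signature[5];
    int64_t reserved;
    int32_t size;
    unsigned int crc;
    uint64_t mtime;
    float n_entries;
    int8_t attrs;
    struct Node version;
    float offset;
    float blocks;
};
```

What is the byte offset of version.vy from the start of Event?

Node: 0..2  score  (2B, 2-aligned); 2..4  -- padding (2B); 4..8  vy  (4B, 4-aligned); 8..9  x  (1B, 1-aligned); 9..16  -- padding (7B); 16..24  cooldown  (8B, 8-aligned); 24..28  ammo  (4B, 4-aligned); 28..32  -- tail padding (4B); sizeof = 32, alignof = 8
0..20  signature  (20B, 4-aligned)
20..24  -- padding (4B)
24..32  reserved  (8B, 8-aligned)
32..36  size  (4B, 4-aligned)
36..40  crc  (4B, 4-aligned)
40..48  mtime  (8B, 8-aligned)
48..52  n_entries  (4B, 4-aligned)
52..53  attrs  (1B, 1-aligned)
53..56  -- padding (3B)
56..88  version  (32B, 8-aligned)
within Node: vy at 4
56 + 4 = 60

60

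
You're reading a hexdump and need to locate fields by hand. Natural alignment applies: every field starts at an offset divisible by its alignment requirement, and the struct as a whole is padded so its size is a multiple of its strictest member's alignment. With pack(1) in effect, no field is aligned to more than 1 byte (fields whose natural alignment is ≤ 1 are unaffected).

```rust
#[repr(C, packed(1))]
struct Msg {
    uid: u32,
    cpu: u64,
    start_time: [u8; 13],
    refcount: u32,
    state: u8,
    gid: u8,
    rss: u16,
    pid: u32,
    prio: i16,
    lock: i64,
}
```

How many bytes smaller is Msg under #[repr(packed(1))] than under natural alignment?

natural layout:
  0..4  uid  (4B, 4-aligned)
  4..8  -- padding (4B)
  8..16  cpu  (8B, 8-aligned)
  16..29  start_time  (13B, 1-aligned)
  29..32  -- padding (3B)
  32..36  refcount  (4B, 4-aligned)
  36..37  state  (1B, 1-aligned)
  37..38  gid  (1B, 1-aligned)
  38..40  rss  (2B, 2-aligned)
  40..44  pid  (4B, 4-aligned)
  44..46  prio  (2B, 2-aligned)
  46..48  -- padding (2B)
  48..56  lock  (8B, 8-aligned)
  sizeof = 56, alignof = 8
packed(1) layout:
  0..4  uid  (4B, 1-aligned)
  4..12  cpu  (8B, 1-aligned)
  12..25  start_time  (13B, 1-aligned)
  25..29  refcount  (4B, 1-aligned)
  29..30  state  (1B, 1-aligned)
  30..31  gid  (1B, 1-aligned)
  31..33  rss  (2B, 1-aligned)
  33..37  pid  (4B, 1-aligned)
  37..39  prio  (2B, 1-aligned)
  39..47  lock  (8B, 1-aligned)
  sizeof = 47, alignof = 1
56 − 47 = 9

9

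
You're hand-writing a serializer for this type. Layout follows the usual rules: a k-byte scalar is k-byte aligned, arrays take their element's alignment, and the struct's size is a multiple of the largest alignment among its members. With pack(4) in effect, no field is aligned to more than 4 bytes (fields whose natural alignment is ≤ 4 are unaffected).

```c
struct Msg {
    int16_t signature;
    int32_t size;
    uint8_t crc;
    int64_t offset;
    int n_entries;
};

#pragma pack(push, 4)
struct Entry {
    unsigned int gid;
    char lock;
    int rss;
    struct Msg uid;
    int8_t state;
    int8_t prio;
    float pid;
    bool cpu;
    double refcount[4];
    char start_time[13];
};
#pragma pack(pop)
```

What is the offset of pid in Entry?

48

Msg: 0..2  signature  (2B, 2-aligned); 2..4  -- padding (2B); 4..8  size  (4B, 4-aligned); 8..9  crc  (1B, 1-aligned); 9..16  -- padding (7B); 16..24  offset  (8B, 8-aligned); 24..28  n_entries  (4B, 4-aligned); 28..32  -- tail padding (4B); sizeof = 32, alignof = 8
0..4  gid  (4B, 4-aligned)
4..5  lock  (1B, 1-aligned)
5..8  -- padding (3B)
8..12  rss  (4B, 4-aligned)
12..44  uid  (32B, 4-aligned)
44..45  state  (1B, 1-aligned)
45..46  prio  (1B, 1-aligned)
46..48  -- padding (2B)
48..52  pid  (4B, 4-aligned)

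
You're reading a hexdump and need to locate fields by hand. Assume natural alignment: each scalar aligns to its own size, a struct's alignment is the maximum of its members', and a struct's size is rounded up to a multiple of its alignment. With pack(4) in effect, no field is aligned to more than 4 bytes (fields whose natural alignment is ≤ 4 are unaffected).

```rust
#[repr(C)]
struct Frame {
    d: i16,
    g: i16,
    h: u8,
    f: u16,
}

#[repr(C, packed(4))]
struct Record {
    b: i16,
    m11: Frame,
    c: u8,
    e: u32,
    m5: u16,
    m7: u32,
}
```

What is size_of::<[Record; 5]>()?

120

Frame: d at 0 (size 2, align 2) → ends 2; g at 2 (size 2, align 2) → ends 4; h at 4 (size 1, align 1) → ends 5; pad 1 to align 2 for f; f at 6 (size 2, align 2) → ends 8; total 8 bytes, alignment 2
b at 0 (size 2, align 2) → ends 2
m11 at 2 (size 8, align 2) → ends 10
c at 10 (size 1, align 1) → ends 11
pad 1 to align 4 for e
e at 12 (size 4, align 4) → ends 16
m5 at 16 (size 2, align 2) → ends 18
pad 2 to align 4 for m7
m7 at 20 (size 4, align 4) → ends 24
total 24 bytes, alignment 4
array of 5: 5 × 24 = 120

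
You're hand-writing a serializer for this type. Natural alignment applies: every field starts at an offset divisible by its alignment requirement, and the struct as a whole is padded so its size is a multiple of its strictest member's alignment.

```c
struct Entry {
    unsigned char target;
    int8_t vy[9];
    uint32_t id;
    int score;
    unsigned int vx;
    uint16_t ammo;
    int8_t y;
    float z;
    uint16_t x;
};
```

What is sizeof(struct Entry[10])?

0..1  target  (1B, 1-aligned)
1..10  vy  (9B, 1-aligned)
10..12  -- padding (2B)
12..16  id  (4B, 4-aligned)
16..20  score  (4B, 4-aligned)
20..24  vx  (4B, 4-aligned)
24..26  ammo  (2B, 2-aligned)
26..27  y  (1B, 1-aligned)
27..28  -- padding (1B)
28..32  z  (4B, 4-aligned)
32..34  x  (2B, 2-aligned)
34..36  -- tail padding (2B)
sizeof = 36, alignof = 4
array of 10: 10 × 36 = 360

360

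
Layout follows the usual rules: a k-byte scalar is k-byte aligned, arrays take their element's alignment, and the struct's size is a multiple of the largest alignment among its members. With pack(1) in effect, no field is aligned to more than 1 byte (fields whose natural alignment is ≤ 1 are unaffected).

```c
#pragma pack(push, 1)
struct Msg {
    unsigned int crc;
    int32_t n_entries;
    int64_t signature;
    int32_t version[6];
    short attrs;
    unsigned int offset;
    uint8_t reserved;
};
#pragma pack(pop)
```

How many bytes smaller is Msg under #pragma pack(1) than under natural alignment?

natural layout:
  crc at 0 (size 4, align 4) → ends 4
  n_entries at 4 (size 4, align 4) → ends 8
  signature at 8 (size 8, align 8) → ends 16
  version at 16 (size 24, align 4) → ends 40
  attrs at 40 (size 2, align 2) → ends 42
  pad 2 to align 4 for offset
  offset at 44 (size 4, align 4) → ends 48
  reserved at 48 (size 1, align 1) → ends 49
  tail pad 7 to reach multiple of 8
  total 56 bytes, alignment 8
packed(1) layout:
  crc at 0 (size 4, align 1) → ends 4
  n_entries at 4 (size 4, align 1) → ends 8
  signature at 8 (size 8, align 1) → ends 16
  version at 16 (size 24, align 1) → ends 40
  attrs at 40 (size 2, align 1) → ends 42
  offset at 42 (size 4, align 1) → ends 46
  reserved at 46 (size 1, align 1) → ends 47
  total 47 bytes, alignment 1
56 − 47 = 9

9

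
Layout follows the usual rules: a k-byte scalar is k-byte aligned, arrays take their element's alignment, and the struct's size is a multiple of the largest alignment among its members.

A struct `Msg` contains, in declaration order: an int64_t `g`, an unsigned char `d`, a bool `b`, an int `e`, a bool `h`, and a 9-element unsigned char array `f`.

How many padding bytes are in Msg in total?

8

0..8  g  (8B, 8-aligned)
8..9  d  (1B, 1-aligned)
9..10  b  (1B, 1-aligned)
10..12  -- padding (2B)
12..16  e  (4B, 4-aligned)
16..17  h  (1B, 1-aligned)
17..26  f  (9B, 1-aligned)
26..32  -- tail padding (6B)
sizeof = 32, alignof = 8
data bytes 24, size 32 → padding 8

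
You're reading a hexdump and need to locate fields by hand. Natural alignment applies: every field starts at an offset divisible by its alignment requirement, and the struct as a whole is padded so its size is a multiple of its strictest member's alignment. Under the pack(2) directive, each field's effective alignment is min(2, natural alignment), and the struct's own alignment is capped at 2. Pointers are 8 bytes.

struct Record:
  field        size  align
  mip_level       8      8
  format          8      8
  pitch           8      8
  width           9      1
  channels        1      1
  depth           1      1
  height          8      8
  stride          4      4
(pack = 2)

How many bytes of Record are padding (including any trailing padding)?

@0: mip_level [8B, align 2] → 8
@8: format [8B, align 2] → 16
@16: pitch [8B, align 2] → 24
@24: width [9B, align 1] → 33
@33: channels [1B, align 1] → 34
@34: depth [1B, align 1] → 35
+1 pad (align 2)
@36: height [8B, align 2] → 44
@44: stride [4B, align 2] → 48
size 48, align 2
data bytes 47, size 48 → padding 1

1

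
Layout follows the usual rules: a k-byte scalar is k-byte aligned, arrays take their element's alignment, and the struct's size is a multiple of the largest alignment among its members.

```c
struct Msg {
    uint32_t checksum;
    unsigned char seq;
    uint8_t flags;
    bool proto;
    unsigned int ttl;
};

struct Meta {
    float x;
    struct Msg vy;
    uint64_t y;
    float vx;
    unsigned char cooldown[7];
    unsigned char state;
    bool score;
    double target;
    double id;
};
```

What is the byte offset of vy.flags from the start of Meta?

9

Msg: @0: checksum [4B, align 4] → 4; @4: seq [1B, align 1] → 5; @5: flags [1B, align 1] → 6; @6: proto [1B, align 1] → 7; +1 pad (align 4); @8: ttl [4B, align 4] → 12; size 12, align 4
@0: x [4B, align 4] → 4
@4: vy [12B, align 4] → 16
within Msg: flags at 5
4 + 5 = 9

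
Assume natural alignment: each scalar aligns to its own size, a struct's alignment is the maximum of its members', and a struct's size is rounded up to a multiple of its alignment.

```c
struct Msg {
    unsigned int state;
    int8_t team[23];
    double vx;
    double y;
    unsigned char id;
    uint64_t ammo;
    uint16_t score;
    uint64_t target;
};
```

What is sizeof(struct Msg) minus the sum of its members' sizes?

18

0..4  state  (4B, 4-aligned)
4..27  team  (23B, 1-aligned)
27..32  -- padding (5B)
32..40  vx  (8B, 8-aligned)
40..48  y  (8B, 8-aligned)
48..49  id  (1B, 1-aligned)
49..56  -- padding (7B)
56..64  ammo  (8B, 8-aligned)
64..66  score  (2B, 2-aligned)
66..72  -- padding (6B)
72..80  target  (8B, 8-aligned)
sizeof = 80, alignof = 8
data bytes 62, size 80 → padding 18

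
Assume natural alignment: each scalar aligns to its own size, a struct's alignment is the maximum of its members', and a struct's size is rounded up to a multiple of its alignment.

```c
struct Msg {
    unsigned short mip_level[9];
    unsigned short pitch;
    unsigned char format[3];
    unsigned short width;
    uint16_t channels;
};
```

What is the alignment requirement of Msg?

member alignments: mip_level=2, pitch=2, format=1, width=2, channels=2
max = 2

2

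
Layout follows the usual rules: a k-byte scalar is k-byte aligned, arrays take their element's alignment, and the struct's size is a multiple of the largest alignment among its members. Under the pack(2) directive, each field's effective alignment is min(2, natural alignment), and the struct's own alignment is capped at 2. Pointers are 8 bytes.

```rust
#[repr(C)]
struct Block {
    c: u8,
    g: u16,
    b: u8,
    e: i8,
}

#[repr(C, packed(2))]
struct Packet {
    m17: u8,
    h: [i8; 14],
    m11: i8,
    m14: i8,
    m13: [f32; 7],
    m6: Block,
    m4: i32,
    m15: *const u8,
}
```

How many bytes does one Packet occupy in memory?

Block: 0..1  c  (1B, 1-aligned); 1..2  -- padding (1B); 2..4  g  (2B, 2-aligned); 4..5  b  (1B, 1-aligned); 5..6  e  (1B, 1-aligned); sizeof = 6, alignof = 2
0..1  m17  (1B, 1-aligned)
1..15  h  (14B, 1-aligned)
15..16  m11  (1B, 1-aligned)
16..17  m14  (1B, 1-aligned)
17..18  -- padding (1B)
18..46  m13  (28B, 2-aligned)
46..52  m6  (6B, 2-aligned)
52..56  m4  (4B, 2-aligned)
56..64  m15  (8B, 2-aligned)
sizeof = 64, alignof = 2

64 bytes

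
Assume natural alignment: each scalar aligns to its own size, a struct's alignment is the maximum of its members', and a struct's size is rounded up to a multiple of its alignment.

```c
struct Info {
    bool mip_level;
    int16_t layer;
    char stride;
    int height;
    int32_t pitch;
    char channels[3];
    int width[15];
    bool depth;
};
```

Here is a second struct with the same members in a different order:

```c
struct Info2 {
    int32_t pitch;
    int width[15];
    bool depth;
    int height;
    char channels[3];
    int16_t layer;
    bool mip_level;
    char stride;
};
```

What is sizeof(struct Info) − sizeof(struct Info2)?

4

0..1  mip_level  (1B, 1-aligned)
1..2  -- padding (1B)
2..4  layer  (2B, 2-aligned)
4..5  stride  (1B, 1-aligned)
5..8  -- padding (3B)
8..12  height  (4B, 4-aligned)
12..16  pitch  (4B, 4-aligned)
16..19  channels  (3B, 1-aligned)
19..20  -- padding (1B)
20..80  width  (60B, 4-aligned)
80..81  depth  (1B, 1-aligned)
81..84  -- tail padding (3B)
sizeof = 84, alignof = 4
— Info2 —
0..4  pitch  (4B, 4-aligned)
4..64  width  (60B, 4-aligned)
64..65  depth  (1B, 1-aligned)
65..68  -- padding (3B)
68..72  height  (4B, 4-aligned)
72..75  channels  (3B, 1-aligned)
75..76  -- padding (1B)
76..78  layer  (2B, 2-aligned)
78..79  mip_level  (1B, 1-aligned)
79..80  stride  (1B, 1-aligned)
sizeof = 80, alignof = 4
84 − 80 = 4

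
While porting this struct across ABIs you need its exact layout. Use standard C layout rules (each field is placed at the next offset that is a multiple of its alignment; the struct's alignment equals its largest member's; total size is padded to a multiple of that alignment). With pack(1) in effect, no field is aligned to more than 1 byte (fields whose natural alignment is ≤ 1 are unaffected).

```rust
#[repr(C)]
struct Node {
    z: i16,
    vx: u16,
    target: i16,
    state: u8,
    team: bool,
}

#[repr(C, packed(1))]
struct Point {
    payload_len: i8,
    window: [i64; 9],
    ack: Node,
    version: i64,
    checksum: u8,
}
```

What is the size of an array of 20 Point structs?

Node: z at 0 (size 2, align 2) → ends 2; vx at 2 (size 2, align 2) → ends 4; target at 4 (size 2, align 2) → ends 6; state at 6 (size 1, align 1) → ends 7; team at 7 (size 1, align 1) → ends 8; total 8 bytes, alignment 2
payload_len at 0 (size 1, align 1) → ends 1
window at 1 (size 72, align 1) → ends 73
ack at 73 (size 8, align 1) → ends 81
version at 81 (size 8, align 1) → ends 89
checksum at 89 (size 1, align 1) → ends 90
total 90 bytes, alignment 1
array of 20: 20 × 90 = 1800

1800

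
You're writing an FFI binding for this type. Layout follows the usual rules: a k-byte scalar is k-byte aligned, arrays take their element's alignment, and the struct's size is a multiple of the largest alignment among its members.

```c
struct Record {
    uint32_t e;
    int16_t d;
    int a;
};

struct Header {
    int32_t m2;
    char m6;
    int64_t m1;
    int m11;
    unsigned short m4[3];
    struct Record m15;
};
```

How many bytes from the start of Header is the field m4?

Record: 0..4  e  (4B, 4-aligned); 4..6  d  (2B, 2-aligned); 6..8  -- padding (2B); 8..12  a  (4B, 4-aligned); sizeof = 12, alignof = 4
0..4  m2  (4B, 4-aligned)
4..5  m6  (1B, 1-aligned)
5..8  -- padding (3B)
8..16  m1  (8B, 8-aligned)
16..20  m11  (4B, 4-aligned)
20..26  m4  (6B, 2-aligned)

20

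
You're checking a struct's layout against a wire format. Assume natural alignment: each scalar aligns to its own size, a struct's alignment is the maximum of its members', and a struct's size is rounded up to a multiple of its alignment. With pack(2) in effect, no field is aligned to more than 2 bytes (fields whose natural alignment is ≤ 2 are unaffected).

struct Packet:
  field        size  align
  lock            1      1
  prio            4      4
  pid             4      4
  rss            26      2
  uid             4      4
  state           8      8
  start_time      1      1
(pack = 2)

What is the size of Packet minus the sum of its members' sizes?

2

@0: lock [1B, align 1] → 1
+1 pad (align 2)
@2: prio [4B, align 2] → 6
@6: pid [4B, align 2] → 10
@10: rss [26B, align 2] → 36
@36: uid [4B, align 2] → 40
@40: state [8B, align 2] → 48
@48: start_time [1B, align 1] → 49
+1 tail pad (align 2)
size 50, align 2
data bytes 48, size 50 → padding 2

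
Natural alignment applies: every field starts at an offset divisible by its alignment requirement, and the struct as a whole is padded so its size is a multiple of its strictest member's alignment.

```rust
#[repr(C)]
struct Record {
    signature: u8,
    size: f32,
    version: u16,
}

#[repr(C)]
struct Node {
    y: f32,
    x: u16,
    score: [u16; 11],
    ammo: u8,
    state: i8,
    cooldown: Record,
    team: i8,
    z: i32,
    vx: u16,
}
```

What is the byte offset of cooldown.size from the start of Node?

Record: @0: signature [1B, align 1] → 1; +3 pad (align 4); @4: size [4B, align 4] → 8; @8: version [2B, align 2] → 10; +2 tail pad (align 4); size 12, align 4
@0: y [4B, align 4] → 4
@4: x [2B, align 2] → 6
@6: score [22B, align 2] → 28
@28: ammo [1B, align 1] → 29
@29: state [1B, align 1] → 30
+2 pad (align 4)
@32: cooldown [12B, align 4] → 44
within Record: size at 4
32 + 4 = 36

36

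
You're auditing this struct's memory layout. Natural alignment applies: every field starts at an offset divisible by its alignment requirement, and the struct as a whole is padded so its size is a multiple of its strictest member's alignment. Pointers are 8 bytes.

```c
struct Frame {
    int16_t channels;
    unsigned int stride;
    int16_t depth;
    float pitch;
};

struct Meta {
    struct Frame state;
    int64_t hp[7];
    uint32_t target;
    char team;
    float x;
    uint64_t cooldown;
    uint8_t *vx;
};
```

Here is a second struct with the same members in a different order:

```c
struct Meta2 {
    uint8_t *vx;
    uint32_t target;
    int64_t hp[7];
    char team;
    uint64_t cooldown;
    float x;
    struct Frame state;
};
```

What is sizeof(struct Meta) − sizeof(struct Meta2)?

-8

Frame: 0..2  channels  (2B, 2-aligned); 2..4  -- padding (2B); 4..8  stride  (4B, 4-aligned); 8..10  depth  (2B, 2-aligned); 10..12  -- padding (2B); 12..16  pitch  (4B, 4-aligned); sizeof = 16, alignof = 4
0..16  state  (16B, 4-aligned)
16..72  hp  (56B, 8-aligned)
72..76  target  (4B, 4-aligned)
76..77  team  (1B, 1-aligned)
77..80  -- padding (3B)
80..84  x  (4B, 4-aligned)
84..88  -- padding (4B)
88..96  cooldown  (8B, 8-aligned)
96..104  vx  (8B, 8-aligned)
sizeof = 104, alignof = 8
— Meta2 —
0..8  vx  (8B, 8-aligned)
8..12  target  (4B, 4-aligned)
12..16  -- padding (4B)
16..72  hp  (56B, 8-aligned)
72..73  team  (1B, 1-aligned)
73..80  -- padding (7B)
80..88  cooldown  (8B, 8-aligned)
88..92  x  (4B, 4-aligned)
92..108  state  (16B, 4-aligned)
108..112  -- tail padding (4B)
sizeof = 112, alignof = 8
104 − 112 = -8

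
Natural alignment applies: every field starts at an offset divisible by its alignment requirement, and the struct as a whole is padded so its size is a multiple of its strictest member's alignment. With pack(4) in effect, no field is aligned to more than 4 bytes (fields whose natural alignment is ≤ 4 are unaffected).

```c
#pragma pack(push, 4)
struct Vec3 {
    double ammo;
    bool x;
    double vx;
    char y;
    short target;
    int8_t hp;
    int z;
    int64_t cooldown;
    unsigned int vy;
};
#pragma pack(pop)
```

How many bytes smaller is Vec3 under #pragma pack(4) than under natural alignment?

12

natural layout:
  @0: ammo [8B, align 8] → 8
  @8: x [1B, align 1] → 9
  +7 pad (align 8)
  @16: vx [8B, align 8] → 24
  @24: y [1B, align 1] → 25
  +1 pad (align 2)
  @26: target [2B, align 2] → 28
  @28: hp [1B, align 1] → 29
  +3 pad (align 4)
  @32: z [4B, align 4] → 36
  +4 pad (align 8)
  @40: cooldown [8B, align 8] → 48
  @48: vy [4B, align 4] → 52
  +4 tail pad (align 8)
  size 56, align 8
packed(4) layout:
  @0: ammo [8B, align 4] → 8
  @8: x [1B, align 1] → 9
  +3 pad (align 4)
  @12: vx [8B, align 4] → 20
  @20: y [1B, align 1] → 21
  +1 pad (align 2)
  @22: target [2B, align 2] → 24
  @24: hp [1B, align 1] → 25
  +3 pad (align 4)
  @28: z [4B, align 4] → 32
  @32: cooldown [8B, align 4] → 40
  @40: vy [4B, align 4] → 44
  size 44, align 4
56 − 44 = 12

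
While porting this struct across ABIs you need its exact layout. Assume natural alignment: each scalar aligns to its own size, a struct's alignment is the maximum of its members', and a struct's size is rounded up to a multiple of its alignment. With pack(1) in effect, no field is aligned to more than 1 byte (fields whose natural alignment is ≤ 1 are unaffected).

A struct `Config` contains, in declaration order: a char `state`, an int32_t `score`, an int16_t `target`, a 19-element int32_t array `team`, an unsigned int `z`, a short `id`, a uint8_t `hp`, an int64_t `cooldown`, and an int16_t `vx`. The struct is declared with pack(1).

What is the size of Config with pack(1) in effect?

@0: state [1B, align 1] → 1
@1: score [4B, align 1] → 5
@5: target [2B, align 1] → 7
@7: team [76B, align 1] → 83
@83: z [4B, align 1] → 87
@87: id [2B, align 1] → 89
@89: hp [1B, align 1] → 90
@90: cooldown [8B, align 1] → 98
@98: vx [2B, align 1] → 100
size 100, align 1

100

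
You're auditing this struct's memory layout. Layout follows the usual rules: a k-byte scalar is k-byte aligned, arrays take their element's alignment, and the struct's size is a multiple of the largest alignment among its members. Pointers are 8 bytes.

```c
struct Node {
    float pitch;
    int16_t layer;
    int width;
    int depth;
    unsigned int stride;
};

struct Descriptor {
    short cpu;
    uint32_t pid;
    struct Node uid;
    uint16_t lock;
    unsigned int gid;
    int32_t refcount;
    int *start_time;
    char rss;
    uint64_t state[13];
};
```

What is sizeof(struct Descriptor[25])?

Node: pitch at 0 (size 4, align 4) → ends 4; layer at 4 (size 2, align 2) → ends 6; pad 2 to align 4 for width; width at 8 (size 4, align 4) → ends 12; depth at 12 (size 4, align 4) → ends 16; stride at 16 (size 4, align 4) → ends 20; total 20 bytes, alignment 4
cpu at 0 (size 2, align 2) → ends 2
pad 2 to align 4 for pid
pid at 4 (size 4, align 4) → ends 8
uid at 8 (size 20, align 4) → ends 28
lock at 28 (size 2, align 2) → ends 30
pad 2 to align 4 for gid
gid at 32 (size 4, align 4) → ends 36
refcount at 36 (size 4, align 4) → ends 40
start_time at 40 (size 8, align 8) → ends 48
rss at 48 (size 1, align 1) → ends 49
pad 7 to align 8 for state
state at 56 (size 104, align 8) → ends 160
total 160 bytes, alignment 8
array of 25: 25 × 160 = 4000

4000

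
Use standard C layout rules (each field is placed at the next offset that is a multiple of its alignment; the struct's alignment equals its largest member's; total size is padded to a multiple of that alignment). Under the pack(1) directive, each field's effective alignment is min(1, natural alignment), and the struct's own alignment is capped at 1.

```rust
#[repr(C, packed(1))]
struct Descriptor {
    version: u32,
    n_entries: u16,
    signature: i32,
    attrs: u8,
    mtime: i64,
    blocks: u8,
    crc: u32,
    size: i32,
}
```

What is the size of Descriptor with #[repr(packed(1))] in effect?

@0: version [4B, align 1] → 4
@4: n_entries [2B, align 1] → 6
@6: signature [4B, align 1] → 10
@10: attrs [1B, align 1] → 11
@11: mtime [8B, align 1] → 19
@19: blocks [1B, align 1] → 20
@20: crc [4B, align 1] → 24
@24: size [4B, align 1] → 28
size 28, align 1

28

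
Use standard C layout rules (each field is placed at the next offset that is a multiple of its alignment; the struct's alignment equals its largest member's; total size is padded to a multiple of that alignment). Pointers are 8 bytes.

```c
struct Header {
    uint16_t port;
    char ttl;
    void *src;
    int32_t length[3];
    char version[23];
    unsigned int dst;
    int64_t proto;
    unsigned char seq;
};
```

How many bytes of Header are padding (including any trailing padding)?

port at 0 (size 2, align 2) → ends 2
ttl at 2 (size 1, align 1) → ends 3
pad 5 to align 8 for src
src at 8 (size 8, align 8) → ends 16
length at 16 (size 12, align 4) → ends 28
version at 28 (size 23, align 1) → ends 51
pad 1 to align 4 for dst
dst at 52 (size 4, align 4) → ends 56
proto at 56 (size 8, align 8) → ends 64
seq at 64 (size 1, align 1) → ends 65
tail pad 7 to reach multiple of 8
total 72 bytes, alignment 8
data bytes 59, size 72 → padding 13

13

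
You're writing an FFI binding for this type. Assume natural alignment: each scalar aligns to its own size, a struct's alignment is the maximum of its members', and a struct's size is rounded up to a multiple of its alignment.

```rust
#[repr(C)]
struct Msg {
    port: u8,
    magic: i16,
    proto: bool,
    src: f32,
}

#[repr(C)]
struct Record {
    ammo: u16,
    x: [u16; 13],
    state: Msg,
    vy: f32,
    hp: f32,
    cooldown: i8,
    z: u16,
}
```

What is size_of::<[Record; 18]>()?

Msg: @0: port [1B, align 1] → 1; +1 pad (align 2); @2: magic [2B, align 2] → 4; @4: proto [1B, align 1] → 5; +3 pad (align 4); @8: src [4B, align 4] → 12; size 12, align 4
@0: ammo [2B, align 2] → 2
@2: x [26B, align 2] → 28
@28: state [12B, align 4] → 40
@40: vy [4B, align 4] → 44
@44: hp [4B, align 4] → 48
@48: cooldown [1B, align 1] → 49
+1 pad (align 2)
@50: z [2B, align 2] → 52
size 52, align 4
array of 18: 18 × 52 = 936

936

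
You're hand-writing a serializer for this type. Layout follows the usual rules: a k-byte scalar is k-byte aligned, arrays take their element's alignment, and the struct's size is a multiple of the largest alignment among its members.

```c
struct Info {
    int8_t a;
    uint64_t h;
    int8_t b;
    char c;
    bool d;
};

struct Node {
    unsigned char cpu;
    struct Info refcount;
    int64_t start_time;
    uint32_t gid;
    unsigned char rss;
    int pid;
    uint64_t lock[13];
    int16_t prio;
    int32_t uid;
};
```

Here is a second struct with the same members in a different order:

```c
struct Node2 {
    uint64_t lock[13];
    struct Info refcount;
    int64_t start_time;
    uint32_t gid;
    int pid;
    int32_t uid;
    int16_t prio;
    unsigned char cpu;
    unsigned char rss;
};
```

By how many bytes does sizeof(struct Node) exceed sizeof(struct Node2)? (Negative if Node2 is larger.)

Info: @0: a [1B, align 1] → 1; +7 pad (align 8); @8: h [8B, align 8] → 16; @16: b [1B, align 1] → 17; @17: c [1B, align 1] → 18; @18: d [1B, align 1] → 19; +5 tail pad (align 8); size 24, align 8
@0: cpu [1B, align 1] → 1
+7 pad (align 8)
@8: refcount [24B, align 8] → 32
@32: start_time [8B, align 8] → 40
@40: gid [4B, align 4] → 44
@44: rss [1B, align 1] → 45
+3 pad (align 4)
@48: pid [4B, align 4] → 52
+4 pad (align 8)
@56: lock [104B, align 8] → 160
@160: prio [2B, align 2] → 162
+2 pad (align 4)
@164: uid [4B, align 4] → 168
size 168, align 8
— Node2 —
@0: lock [104B, align 8] → 104
@104: refcount [24B, align 8] → 128
@128: start_time [8B, align 8] → 136
@136: gid [4B, align 4] → 140
@140: pid [4B, align 4] → 144
@144: uid [4B, align 4] → 148
@148: prio [2B, align 2] → 150
@150: cpu [1B, align 1] → 151
@151: rss [1B, align 1] → 152
size 152, align 8
168 − 152 = 16

16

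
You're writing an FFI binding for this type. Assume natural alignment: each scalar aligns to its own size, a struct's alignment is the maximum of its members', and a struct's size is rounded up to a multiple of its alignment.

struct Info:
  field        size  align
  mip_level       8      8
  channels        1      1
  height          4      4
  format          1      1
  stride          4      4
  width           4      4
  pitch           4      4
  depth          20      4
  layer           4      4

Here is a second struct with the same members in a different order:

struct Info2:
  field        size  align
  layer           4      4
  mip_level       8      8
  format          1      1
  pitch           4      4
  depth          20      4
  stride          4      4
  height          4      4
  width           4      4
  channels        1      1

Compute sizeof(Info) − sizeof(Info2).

-8

@0: mip_level [8B, align 8] → 8
@8: channels [1B, align 1] → 9
+3 pad (align 4)
@12: height [4B, align 4] → 16
@16: format [1B, align 1] → 17
+3 pad (align 4)
@20: stride [4B, align 4] → 24
@24: width [4B, align 4] → 28
@28: pitch [4B, align 4] → 32
@32: depth [20B, align 4] → 52
@52: layer [4B, align 4] → 56
size 56, align 8
— Info2 —
@0: layer [4B, align 4] → 4
+4 pad (align 8)
@8: mip_level [8B, align 8] → 16
@16: format [1B, align 1] → 17
+3 pad (align 4)
@20: pitch [4B, align 4] → 24
@24: depth [20B, align 4] → 44
@44: stride [4B, align 4] → 48
@48: height [4B, align 4] → 52
@52: width [4B, align 4] → 56
@56: channels [1B, align 1] → 57
+7 tail pad (align 8)
size 64, align 8
56 − 64 = -8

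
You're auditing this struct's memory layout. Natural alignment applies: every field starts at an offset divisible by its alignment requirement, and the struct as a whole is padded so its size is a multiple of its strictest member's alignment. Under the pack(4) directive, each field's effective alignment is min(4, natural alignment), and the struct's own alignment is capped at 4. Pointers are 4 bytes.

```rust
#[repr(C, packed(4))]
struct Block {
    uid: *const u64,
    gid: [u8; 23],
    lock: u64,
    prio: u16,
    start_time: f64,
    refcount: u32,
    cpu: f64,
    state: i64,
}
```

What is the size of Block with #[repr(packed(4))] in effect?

0..4  uid  (4B, 4-aligned)
4..27  gid  (23B, 1-aligned)
27..28  -- padding (1B)
28..36  lock  (8B, 4-aligned)
36..38  prio  (2B, 2-aligned)
38..40  -- padding (2B)
40..48  start_time  (8B, 4-aligned)
48..52  refcount  (4B, 4-aligned)
52..60  cpu  (8B, 4-aligned)
60..68  state  (8B, 4-aligned)
sizeof = 68, alignof = 4

68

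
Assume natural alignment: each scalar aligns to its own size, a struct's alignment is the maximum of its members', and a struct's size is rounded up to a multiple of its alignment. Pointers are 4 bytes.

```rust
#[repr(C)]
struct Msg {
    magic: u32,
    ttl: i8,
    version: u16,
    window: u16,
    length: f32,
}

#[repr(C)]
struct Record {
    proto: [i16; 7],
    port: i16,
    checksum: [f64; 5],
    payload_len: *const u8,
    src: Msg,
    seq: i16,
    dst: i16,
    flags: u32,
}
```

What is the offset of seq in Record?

76

Msg: magic at 0 (size 4, align 4) → ends 4; ttl at 4 (size 1, align 1) → ends 5; pad 1 to align 2 for version; version at 6 (size 2, align 2) → ends 8; window at 8 (size 2, align 2) → ends 10; pad 2 to align 4 for length; length at 12 (size 4, align 4) → ends 16; total 16 bytes, alignment 4
proto at 0 (size 14, align 2) → ends 14
port at 14 (size 2, align 2) → ends 16
checksum at 16 (size 40, align 8) → ends 56
payload_len at 56 (size 4, align 4) → ends 60
src at 60 (size 16, align 4) → ends 76
seq at 76 (size 2, align 2) → ends 78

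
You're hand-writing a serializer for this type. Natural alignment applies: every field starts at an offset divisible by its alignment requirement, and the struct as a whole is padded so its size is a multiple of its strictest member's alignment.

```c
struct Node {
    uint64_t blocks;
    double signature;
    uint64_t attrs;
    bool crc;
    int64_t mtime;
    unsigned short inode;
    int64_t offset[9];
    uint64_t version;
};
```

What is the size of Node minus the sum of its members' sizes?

blocks at 0 (size 8, align 8) → ends 8
signature at 8 (size 8, align 8) → ends 16
attrs at 16 (size 8, align 8) → ends 24
crc at 24 (size 1, align 1) → ends 25
pad 7 to align 8 for mtime
mtime at 32 (size 8, align 8) → ends 40
inode at 40 (size 2, align 2) → ends 42
pad 6 to align 8 for offset
offset at 48 (size 72, align 8) → ends 120
version at 120 (size 8, align 8) → ends 128
total 128 bytes, alignment 8
data bytes 115, size 128 → padding 13

13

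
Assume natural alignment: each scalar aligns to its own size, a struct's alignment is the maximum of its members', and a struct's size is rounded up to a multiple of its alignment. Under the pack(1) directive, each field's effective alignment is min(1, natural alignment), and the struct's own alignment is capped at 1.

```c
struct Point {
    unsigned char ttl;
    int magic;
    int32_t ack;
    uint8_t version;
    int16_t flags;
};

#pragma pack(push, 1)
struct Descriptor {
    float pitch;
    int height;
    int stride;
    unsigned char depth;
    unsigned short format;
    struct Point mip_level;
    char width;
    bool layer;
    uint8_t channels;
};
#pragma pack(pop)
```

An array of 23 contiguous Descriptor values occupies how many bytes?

Point: ttl at 0 (size 1, align 1) → ends 1; pad 3 to align 4 for magic; magic at 4 (size 4, align 4) → ends 8; ack at 8 (size 4, align 4) → ends 12; version at 12 (size 1, align 1) → ends 13; pad 1 to align 2 for flags; flags at 14 (size 2, align 2) → ends 16; total 16 bytes, alignment 4
pitch at 0 (size 4, align 1) → ends 4
height at 4 (size 4, align 1) → ends 8
stride at 8 (size 4, align 1) → ends 12
depth at 12 (size 1, align 1) → ends 13
format at 13 (size 2, align 1) → ends 15
mip_level at 15 (size 16, align 1) → ends 31
width at 31 (size 1, align 1) → ends 32
layer at 32 (size 1, align 1) → ends 33
channels at 33 (size 1, align 1) → ends 34
total 34 bytes, alignment 1
array of 23: 23 × 34 = 782

782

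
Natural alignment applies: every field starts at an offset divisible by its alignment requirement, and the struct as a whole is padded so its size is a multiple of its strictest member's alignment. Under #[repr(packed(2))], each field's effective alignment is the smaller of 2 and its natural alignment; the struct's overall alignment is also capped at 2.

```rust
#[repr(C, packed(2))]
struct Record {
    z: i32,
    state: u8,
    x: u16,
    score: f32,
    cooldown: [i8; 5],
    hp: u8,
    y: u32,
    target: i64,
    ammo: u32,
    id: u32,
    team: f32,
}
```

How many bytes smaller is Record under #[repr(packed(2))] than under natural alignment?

natural layout:
  @0: z [4B, align 4] → 4
  @4: state [1B, align 1] → 5
  +1 pad (align 2)
  @6: x [2B, align 2] → 8
  @8: score [4B, align 4] → 12
  @12: cooldown [5B, align 1] → 17
  @17: hp [1B, align 1] → 18
  +2 pad (align 4)
  @20: y [4B, align 4] → 24
  @24: target [8B, align 8] → 32
  @32: ammo [4B, align 4] → 36
  @36: id [4B, align 4] → 40
  @40: team [4B, align 4] → 44
  +4 tail pad (align 8)
  size 48, align 8
packed(2) layout:
  @0: z [4B, align 2] → 4
  @4: state [1B, align 1] → 5
  +1 pad (align 2)
  @6: x [2B, align 2] → 8
  @8: score [4B, align 2] → 12
  @12: cooldown [5B, align 1] → 17
  @17: hp [1B, align 1] → 18
  @18: y [4B, align 2] → 22
  @22: target [8B, align 2] → 30
  @30: ammo [4B, align 2] → 34
  @34: id [4B, align 2] → 38
  @38: team [4B, align 2] → 42
  size 42, align 2
48 − 42 = 6

6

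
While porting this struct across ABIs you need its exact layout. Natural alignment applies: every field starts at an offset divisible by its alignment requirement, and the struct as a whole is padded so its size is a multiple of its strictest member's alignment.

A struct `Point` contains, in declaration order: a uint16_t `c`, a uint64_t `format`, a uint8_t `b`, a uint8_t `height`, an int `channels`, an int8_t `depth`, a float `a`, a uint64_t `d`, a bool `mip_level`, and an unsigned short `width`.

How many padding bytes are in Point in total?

16

@0: c [2B, align 2] → 2
+6 pad (align 8)
@8: format [8B, align 8] → 16
@16: b [1B, align 1] → 17
@17: height [1B, align 1] → 18
+2 pad (align 4)
@20: channels [4B, align 4] → 24
@24: depth [1B, align 1] → 25
+3 pad (align 4)
@28: a [4B, align 4] → 32
@32: d [8B, align 8] → 40
@40: mip_level [1B, align 1] → 41
+1 pad (align 2)
@42: width [2B, align 2] → 44
+4 tail pad (align 8)
size 48, align 8
data bytes 32, size 48 → padding 16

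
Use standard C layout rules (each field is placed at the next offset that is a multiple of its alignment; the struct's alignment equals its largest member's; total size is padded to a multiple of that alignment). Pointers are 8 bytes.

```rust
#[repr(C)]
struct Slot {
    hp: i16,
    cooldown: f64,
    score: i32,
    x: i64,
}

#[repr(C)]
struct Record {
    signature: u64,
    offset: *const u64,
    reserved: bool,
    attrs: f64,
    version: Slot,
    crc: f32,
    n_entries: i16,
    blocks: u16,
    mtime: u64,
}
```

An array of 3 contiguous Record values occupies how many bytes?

240

Slot: 0..2  hp  (2B, 2-aligned); 2..8  -- padding (6B); 8..16  cooldown  (8B, 8-aligned); 16..20  score  (4B, 4-aligned); 20..24  -- padding (4B); 24..32  x  (8B, 8-aligned); sizeof = 32, alignof = 8
0..8  signature  (8B, 8-aligned)
8..16  offset  (8B, 8-aligned)
16..17  reserved  (1B, 1-aligned)
17..24  -- padding (7B)
24..32  attrs  (8B, 8-aligned)
32..64  version  (32B, 8-aligned)
64..68  crc  (4B, 4-aligned)
68..70  n_entries  (2B, 2-aligned)
70..72  blocks  (2B, 2-aligned)
72..80  mtime  (8B, 8-aligned)
sizeof = 80, alignof = 8
array of 3: 3 × 80 = 240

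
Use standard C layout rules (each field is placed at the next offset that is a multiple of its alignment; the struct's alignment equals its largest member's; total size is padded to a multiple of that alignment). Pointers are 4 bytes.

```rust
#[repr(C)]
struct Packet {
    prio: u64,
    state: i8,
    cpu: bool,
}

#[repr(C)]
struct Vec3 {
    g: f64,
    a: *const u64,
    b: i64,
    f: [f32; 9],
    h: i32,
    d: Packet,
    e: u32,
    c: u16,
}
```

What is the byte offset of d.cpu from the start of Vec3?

Packet: 0..8  prio  (8B, 8-aligned); 8..9  state  (1B, 1-aligned); 9..10  cpu  (1B, 1-aligned); 10..16  -- tail padding (6B); sizeof = 16, alignof = 8
0..8  g  (8B, 8-aligned)
8..12  a  (4B, 4-aligned)
12..16  -- padding (4B)
16..24  b  (8B, 8-aligned)
24..60  f  (36B, 4-aligned)
60..64  h  (4B, 4-aligned)
64..80  d  (16B, 8-aligned)
within Packet: cpu at 9
64 + 9 = 73

73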